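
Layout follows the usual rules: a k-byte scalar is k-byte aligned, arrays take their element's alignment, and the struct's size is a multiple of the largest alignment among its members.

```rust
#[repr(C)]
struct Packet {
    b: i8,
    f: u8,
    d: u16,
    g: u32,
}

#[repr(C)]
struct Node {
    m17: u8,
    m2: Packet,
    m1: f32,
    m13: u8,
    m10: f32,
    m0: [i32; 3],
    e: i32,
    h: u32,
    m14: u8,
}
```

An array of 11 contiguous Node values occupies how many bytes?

Packet: 0..1  b  (1B, 1-aligned); 1..2  f  (1B, 1-aligned); 2..4  d  (2B, 2-aligned); 4..8  g  (4B, 4-aligned); sizeof = 8, alignof = 4
0..1  m17  (1B, 1-aligned)
1..4  -- padding (3B)
4..12  m2  (8B, 4-aligned)
12..16  m1  (4B, 4-aligned)
16..17  m13  (1B, 1-aligned)
17..20  -- padding (3B)
20..24  m10  (4B, 4-aligned)
24..36  m0  (12B, 4-aligned)
36..40  e  (4B, 4-aligned)
40..44  h  (4B, 4-aligned)
44..45  m14  (1B, 1-aligned)
45..48  -- tail padding (3B)
sizeof = 48, alignof = 4
array of 11: 11 × 48 = 528

528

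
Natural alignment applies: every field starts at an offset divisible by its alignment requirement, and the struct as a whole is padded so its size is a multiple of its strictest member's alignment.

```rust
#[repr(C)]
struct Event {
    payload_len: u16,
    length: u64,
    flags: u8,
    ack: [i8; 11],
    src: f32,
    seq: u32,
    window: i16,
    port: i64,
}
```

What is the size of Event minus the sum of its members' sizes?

payload_len at 0 (size 2, align 2) → ends 2
pad 6 to align 8 for length
length at 8 (size 8, align 8) → ends 16
flags at 16 (size 1, align 1) → ends 17
ack at 17 (size 11, align 1) → ends 28
src at 28 (size 4, align 4) → ends 32
seq at 32 (size 4, align 4) → ends 36
window at 36 (size 2, align 2) → ends 38
pad 2 to align 8 for port
port at 40 (size 8, align 8) → ends 48
total 48 bytes, alignment 8
data bytes 40, size 48 → padding 8

8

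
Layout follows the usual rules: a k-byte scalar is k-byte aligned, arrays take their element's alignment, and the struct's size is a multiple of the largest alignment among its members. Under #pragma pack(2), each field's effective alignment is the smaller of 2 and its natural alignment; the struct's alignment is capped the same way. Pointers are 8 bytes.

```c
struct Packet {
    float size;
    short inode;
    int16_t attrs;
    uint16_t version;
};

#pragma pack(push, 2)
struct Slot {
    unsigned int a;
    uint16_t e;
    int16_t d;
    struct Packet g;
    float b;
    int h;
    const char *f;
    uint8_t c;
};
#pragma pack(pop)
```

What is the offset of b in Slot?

Packet: @0: size [4B, align 4] → 4; @4: inode [2B, align 2] → 6; @6: attrs [2B, align 2] → 8; @8: version [2B, align 2] → 10; +2 tail pad (align 4); size 12, align 4
@0: a [4B, align 2] → 4
@4: e [2B, align 2] → 6
@6: d [2B, align 2] → 8
@8: g [12B, align 2] → 20
@20: b [4B, align 2] → 24

20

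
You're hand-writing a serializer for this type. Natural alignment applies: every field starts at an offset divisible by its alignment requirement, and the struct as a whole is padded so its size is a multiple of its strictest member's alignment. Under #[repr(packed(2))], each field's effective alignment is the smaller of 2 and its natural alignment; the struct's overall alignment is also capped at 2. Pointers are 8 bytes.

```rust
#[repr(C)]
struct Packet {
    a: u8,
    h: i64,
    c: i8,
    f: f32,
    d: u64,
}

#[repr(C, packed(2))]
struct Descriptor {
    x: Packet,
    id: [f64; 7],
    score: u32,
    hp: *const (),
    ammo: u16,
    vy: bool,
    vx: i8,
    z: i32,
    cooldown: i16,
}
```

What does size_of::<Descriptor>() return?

110

Packet: a at 0 (size 1, align 1) → ends 1; pad 7 to align 8 for h; h at 8 (size 8, align 8) → ends 16; c at 16 (size 1, align 1) → ends 17; pad 3 to align 4 for f; f at 20 (size 4, align 4) → ends 24; d at 24 (size 8, align 8) → ends 32; total 32 bytes, alignment 8
x at 0 (size 32, align 2) → ends 32
id at 32 (size 56, align 2) → ends 88
score at 88 (size 4, align 2) → ends 92
hp at 92 (size 8, align 2) → ends 100
ammo at 100 (size 2, align 2) → ends 102
vy at 102 (size 1, align 1) → ends 103
vx at 103 (size 1, align 1) → ends 104
z at 104 (size 4, align 2) → ends 108
cooldown at 108 (size 2, align 2) → ends 110
total 110 bytes, alignment 2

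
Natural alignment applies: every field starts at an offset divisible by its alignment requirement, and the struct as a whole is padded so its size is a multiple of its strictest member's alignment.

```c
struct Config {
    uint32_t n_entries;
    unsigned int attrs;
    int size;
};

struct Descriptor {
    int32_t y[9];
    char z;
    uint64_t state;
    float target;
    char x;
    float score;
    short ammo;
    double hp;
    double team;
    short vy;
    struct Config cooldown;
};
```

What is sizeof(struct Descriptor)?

96

Config: 0..4  n_entries  (4B, 4-aligned); 4..8  attrs  (4B, 4-aligned); 8..12  size  (4B, 4-aligned); sizeof = 12, alignof = 4
0..36  y  (36B, 4-aligned)
36..37  z  (1B, 1-aligned)
37..40  -- padding (3B)
40..48  state  (8B, 8-aligned)
48..52  target  (4B, 4-aligned)
52..53  x  (1B, 1-aligned)
53..56  -- padding (3B)
56..60  score  (4B, 4-aligned)
60..62  ammo  (2B, 2-aligned)
62..64  -- padding (2B)
64..72  hp  (8B, 8-aligned)
72..80  team  (8B, 8-aligned)
80..82  vy  (2B, 2-aligned)
82..84  -- padding (2B)
84..96  cooldown  (12B, 4-aligned)
sizeof = 96, alignof = 8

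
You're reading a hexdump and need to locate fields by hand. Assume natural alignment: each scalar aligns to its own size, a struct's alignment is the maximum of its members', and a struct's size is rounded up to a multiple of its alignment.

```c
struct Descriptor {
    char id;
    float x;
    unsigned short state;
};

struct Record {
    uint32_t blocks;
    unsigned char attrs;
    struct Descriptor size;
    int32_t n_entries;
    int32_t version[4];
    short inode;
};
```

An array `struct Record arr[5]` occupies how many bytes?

220

Descriptor: @0: id [1B, align 1] → 1; +3 pad (align 4); @4: x [4B, align 4] → 8; @8: state [2B, align 2] → 10; +2 tail pad (align 4); size 12, align 4
@0: blocks [4B, align 4] → 4
@4: attrs [1B, align 1] → 5
+3 pad (align 4)
@8: size [12B, align 4] → 20
@20: n_entries [4B, align 4] → 24
@24: version [16B, align 4] → 40
@40: inode [2B, align 2] → 42
+2 tail pad (align 4)
size 44, align 4
array of 5: 5 × 44 = 220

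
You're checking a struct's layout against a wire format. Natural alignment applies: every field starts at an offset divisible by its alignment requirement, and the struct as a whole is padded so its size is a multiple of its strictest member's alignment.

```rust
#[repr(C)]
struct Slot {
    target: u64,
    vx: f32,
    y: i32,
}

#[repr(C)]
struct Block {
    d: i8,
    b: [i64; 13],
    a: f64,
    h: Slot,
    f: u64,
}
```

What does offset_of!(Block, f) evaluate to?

Slot: 0..8  target  (8B, 8-aligned); 8..12  vx  (4B, 4-aligned); 12..16  y  (4B, 4-aligned); sizeof = 16, alignof = 8
0..1  d  (1B, 1-aligned)
1..8  -- padding (7B)
8..112  b  (104B, 8-aligned)
112..120  a  (8B, 8-aligned)
120..136  h  (16B, 8-aligned)
136..144  f  (8B, 8-aligned)

136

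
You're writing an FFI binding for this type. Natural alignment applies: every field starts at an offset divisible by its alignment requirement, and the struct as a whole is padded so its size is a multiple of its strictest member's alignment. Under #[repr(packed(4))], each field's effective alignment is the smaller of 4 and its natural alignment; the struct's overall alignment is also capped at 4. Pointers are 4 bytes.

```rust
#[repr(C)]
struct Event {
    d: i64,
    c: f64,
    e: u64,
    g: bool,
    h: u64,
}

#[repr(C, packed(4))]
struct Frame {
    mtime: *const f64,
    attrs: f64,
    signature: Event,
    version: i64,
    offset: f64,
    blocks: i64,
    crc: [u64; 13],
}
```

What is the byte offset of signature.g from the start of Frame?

Event: d at 0 (size 8, align 8) → ends 8; c at 8 (size 8, align 8) → ends 16; e at 16 (size 8, align 8) → ends 24; g at 24 (size 1, align 1) → ends 25; pad 7 to align 8 for h; h at 32 (size 8, align 8) → ends 40; total 40 bytes, alignment 8
mtime at 0 (size 4, align 4) → ends 4
attrs at 4 (size 8, align 4) → ends 12
signature at 12 (size 40, align 4) → ends 52
within Event: g at 24
12 + 24 = 36

36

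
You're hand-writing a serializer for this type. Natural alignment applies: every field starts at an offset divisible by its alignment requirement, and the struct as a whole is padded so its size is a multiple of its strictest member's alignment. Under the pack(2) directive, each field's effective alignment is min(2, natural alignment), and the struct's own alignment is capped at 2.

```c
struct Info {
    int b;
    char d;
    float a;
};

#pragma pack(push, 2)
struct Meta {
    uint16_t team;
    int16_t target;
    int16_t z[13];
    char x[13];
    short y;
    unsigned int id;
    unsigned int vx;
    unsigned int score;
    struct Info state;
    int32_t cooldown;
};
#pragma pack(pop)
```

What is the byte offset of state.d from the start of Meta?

62

Info: @0: b [4B, align 4] → 4; @4: d [1B, align 1] → 5; +3 pad (align 4); @8: a [4B, align 4] → 12; size 12, align 4
@0: team [2B, align 2] → 2
@2: target [2B, align 2] → 4
@4: z [26B, align 2] → 30
@30: x [13B, align 1] → 43
+1 pad (align 2)
@44: y [2B, align 2] → 46
@46: id [4B, align 2] → 50
@50: vx [4B, align 2] → 54
@54: score [4B, align 2] → 58
@58: state [12B, align 2] → 70
within Info: d at 4
58 + 4 = 62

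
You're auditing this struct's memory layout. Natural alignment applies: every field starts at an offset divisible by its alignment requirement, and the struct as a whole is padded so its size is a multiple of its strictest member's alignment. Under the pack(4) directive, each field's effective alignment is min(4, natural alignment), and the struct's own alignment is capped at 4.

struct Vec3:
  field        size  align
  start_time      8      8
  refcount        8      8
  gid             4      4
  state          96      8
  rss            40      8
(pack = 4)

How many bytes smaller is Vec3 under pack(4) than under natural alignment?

4

natural layout:
  0..8  start_time  (8B, 8-aligned)
  8..16  refcount  (8B, 8-aligned)
  16..20  gid  (4B, 4-aligned)
  20..24  -- padding (4B)
  24..120  state  (96B, 8-aligned)
  120..160  rss  (40B, 8-aligned)
  sizeof = 160, alignof = 8
packed(4) layout:
  0..8  start_time  (8B, 4-aligned)
  8..16  refcount  (8B, 4-aligned)
  16..20  gid  (4B, 4-aligned)
  20..116  state  (96B, 4-aligned)
  116..156  rss  (40B, 4-aligned)
  sizeof = 156, alignof = 4
160 − 156 = 4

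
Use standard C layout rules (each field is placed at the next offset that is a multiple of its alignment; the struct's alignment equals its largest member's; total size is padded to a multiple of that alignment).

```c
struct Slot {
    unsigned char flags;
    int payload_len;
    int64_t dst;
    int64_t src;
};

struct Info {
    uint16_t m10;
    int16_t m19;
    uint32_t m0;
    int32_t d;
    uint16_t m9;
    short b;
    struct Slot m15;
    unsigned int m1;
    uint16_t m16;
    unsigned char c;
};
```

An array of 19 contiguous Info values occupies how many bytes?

Slot: @0: flags [1B, align 1] → 1; +3 pad (align 4); @4: payload_len [4B, align 4] → 8; @8: dst [8B, align 8] → 16; @16: src [8B, align 8] → 24; size 24, align 8
@0: m10 [2B, align 2] → 2
@2: m19 [2B, align 2] → 4
@4: m0 [4B, align 4] → 8
@8: d [4B, align 4] → 12
@12: m9 [2B, align 2] → 14
@14: b [2B, align 2] → 16
@16: m15 [24B, align 8] → 40
@40: m1 [4B, align 4] → 44
@44: m16 [2B, align 2] → 46
@46: c [1B, align 1] → 47
+1 tail pad (align 8)
size 48, align 8
array of 19: 19 × 48 = 912

912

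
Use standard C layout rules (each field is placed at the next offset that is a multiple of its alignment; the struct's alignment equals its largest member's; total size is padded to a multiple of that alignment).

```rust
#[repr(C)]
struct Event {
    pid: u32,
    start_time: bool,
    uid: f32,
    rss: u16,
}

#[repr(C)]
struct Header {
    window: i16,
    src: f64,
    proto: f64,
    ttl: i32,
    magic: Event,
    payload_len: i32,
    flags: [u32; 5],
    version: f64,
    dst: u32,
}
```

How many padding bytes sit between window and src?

6

Event: @0: pid [4B, align 4] → 4; @4: start_time [1B, align 1] → 5; +3 pad (align 4); @8: uid [4B, align 4] → 12; @12: rss [2B, align 2] → 14; +2 tail pad (align 4); size 16, align 4
@0: window [2B, align 2] → 2
+6 pad (align 8)
@8: src [8B, align 8] → 16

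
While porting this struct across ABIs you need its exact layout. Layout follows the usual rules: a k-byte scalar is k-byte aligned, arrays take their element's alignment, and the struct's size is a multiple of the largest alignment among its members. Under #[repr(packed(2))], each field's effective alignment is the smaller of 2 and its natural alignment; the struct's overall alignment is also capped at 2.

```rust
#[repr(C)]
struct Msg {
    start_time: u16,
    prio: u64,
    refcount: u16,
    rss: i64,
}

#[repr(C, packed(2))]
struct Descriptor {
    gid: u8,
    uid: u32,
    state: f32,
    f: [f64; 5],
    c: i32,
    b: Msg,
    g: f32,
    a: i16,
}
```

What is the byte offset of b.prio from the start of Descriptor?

62

Msg: 0..2  start_time  (2B, 2-aligned); 2..8  -- padding (6B); 8..16  prio  (8B, 8-aligned); 16..18  refcount  (2B, 2-aligned); 18..24  -- padding (6B); 24..32  rss  (8B, 8-aligned); sizeof = 32, alignof = 8
0..1  gid  (1B, 1-aligned)
1..2  -- padding (1B)
2..6  uid  (4B, 2-aligned)
6..10  state  (4B, 2-aligned)
10..50  f  (40B, 2-aligned)
50..54  c  (4B, 2-aligned)
54..86  b  (32B, 2-aligned)
within Msg: prio at 8
54 + 8 = 62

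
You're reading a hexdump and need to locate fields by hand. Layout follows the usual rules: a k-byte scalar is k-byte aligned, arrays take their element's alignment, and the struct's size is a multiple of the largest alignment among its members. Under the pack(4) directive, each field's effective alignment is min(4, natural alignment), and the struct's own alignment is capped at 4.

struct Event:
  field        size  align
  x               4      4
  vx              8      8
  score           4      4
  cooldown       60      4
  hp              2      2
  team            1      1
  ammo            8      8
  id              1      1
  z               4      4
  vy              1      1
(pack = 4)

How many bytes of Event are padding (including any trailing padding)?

7

0..4  x  (4B, 4-aligned)
4..12  vx  (8B, 4-aligned)
12..16  score  (4B, 4-aligned)
16..76  cooldown  (60B, 4-aligned)
76..78  hp  (2B, 2-aligned)
78..79  team  (1B, 1-aligned)
79..80  -- padding (1B)
80..88  ammo  (8B, 4-aligned)
88..89  id  (1B, 1-aligned)
89..92  -- padding (3B)
92..96  z  (4B, 4-aligned)
96..97  vy  (1B, 1-aligned)
97..100  -- tail padding (3B)
sizeof = 100, alignof = 4
data bytes 93, size 100 → padding 7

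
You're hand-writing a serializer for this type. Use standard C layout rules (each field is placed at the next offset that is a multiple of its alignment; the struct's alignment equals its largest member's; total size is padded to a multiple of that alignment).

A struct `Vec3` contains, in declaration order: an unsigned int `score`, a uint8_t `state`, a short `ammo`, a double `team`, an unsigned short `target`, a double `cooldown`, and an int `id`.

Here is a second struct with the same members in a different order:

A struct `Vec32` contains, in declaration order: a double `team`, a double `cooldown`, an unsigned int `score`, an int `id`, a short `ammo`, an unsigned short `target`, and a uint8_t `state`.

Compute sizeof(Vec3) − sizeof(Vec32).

8

@0: score [4B, align 4] → 4
@4: state [1B, align 1] → 5
+1 pad (align 2)
@6: ammo [2B, align 2] → 8
@8: team [8B, align 8] → 16
@16: target [2B, align 2] → 18
+6 pad (align 8)
@24: cooldown [8B, align 8] → 32
@32: id [4B, align 4] → 36
+4 tail pad (align 8)
size 40, align 8
— Vec32 —
@0: team [8B, align 8] → 8
@8: cooldown [8B, align 8] → 16
@16: score [4B, align 4] → 20
@20: id [4B, align 4] → 24
@24: ammo [2B, align 2] → 26
@26: target [2B, align 2] → 28
@28: state [1B, align 1] → 29
+3 tail pad (align 8)
size 32, align 8
40 − 32 = 8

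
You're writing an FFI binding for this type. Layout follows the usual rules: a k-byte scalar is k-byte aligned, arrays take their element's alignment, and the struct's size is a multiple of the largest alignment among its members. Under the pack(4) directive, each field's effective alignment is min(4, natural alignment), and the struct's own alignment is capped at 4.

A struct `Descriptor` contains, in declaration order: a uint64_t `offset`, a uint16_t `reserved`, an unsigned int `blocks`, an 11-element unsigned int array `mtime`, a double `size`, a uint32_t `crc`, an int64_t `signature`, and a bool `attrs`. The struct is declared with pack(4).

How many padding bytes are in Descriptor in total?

@0: offset [8B, align 4] → 8
@8: reserved [2B, align 2] → 10
+2 pad (align 4)
@12: blocks [4B, align 4] → 16
@16: mtime [44B, align 4] → 60
@60: size [8B, align 4] → 68
@68: crc [4B, align 4] → 72
@72: signature [8B, align 4] → 80
@80: attrs [1B, align 1] → 81
+3 tail pad (align 4)
size 84, align 4
data bytes 79, size 84 → padding 5

5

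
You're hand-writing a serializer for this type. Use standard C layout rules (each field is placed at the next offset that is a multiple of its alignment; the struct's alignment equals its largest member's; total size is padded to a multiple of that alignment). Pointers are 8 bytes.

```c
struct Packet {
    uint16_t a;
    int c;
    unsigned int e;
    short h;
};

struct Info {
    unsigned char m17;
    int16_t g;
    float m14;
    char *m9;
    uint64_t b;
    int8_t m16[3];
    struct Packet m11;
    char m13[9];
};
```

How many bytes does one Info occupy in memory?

Packet: 0..2  a  (2B, 2-aligned); 2..4  -- padding (2B); 4..8  c  (4B, 4-aligned); 8..12  e  (4B, 4-aligned); 12..14  h  (2B, 2-aligned); 14..16  -- tail padding (2B); sizeof = 16, alignof = 4
0..1  m17  (1B, 1-aligned)
1..2  -- padding (1B)
2..4  g  (2B, 2-aligned)
4..8  m14  (4B, 4-aligned)
8..16  m9  (8B, 8-aligned)
16..24  b  (8B, 8-aligned)
24..27  m16  (3B, 1-aligned)
27..28  -- padding (1B)
28..44  m11  (16B, 4-aligned)
44..53  m13  (9B, 1-aligned)
53..56  -- tail padding (3B)
sizeof = 56, alignof = 8

56 bytes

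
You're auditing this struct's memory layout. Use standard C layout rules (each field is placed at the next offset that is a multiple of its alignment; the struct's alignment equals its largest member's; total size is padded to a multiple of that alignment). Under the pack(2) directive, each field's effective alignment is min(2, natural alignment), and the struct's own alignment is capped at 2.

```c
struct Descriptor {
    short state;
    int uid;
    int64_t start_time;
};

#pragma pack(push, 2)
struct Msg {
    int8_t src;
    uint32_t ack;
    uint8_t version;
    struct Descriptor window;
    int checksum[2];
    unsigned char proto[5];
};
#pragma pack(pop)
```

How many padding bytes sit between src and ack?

Descriptor: state at 0 (size 2, align 2) → ends 2; pad 2 to align 4 for uid; uid at 4 (size 4, align 4) → ends 8; start_time at 8 (size 8, align 8) → ends 16; total 16 bytes, alignment 8
src at 0 (size 1, align 1) → ends 1
pad 1 to align 2 for ack
ack at 2 (size 4, align 2) → ends 6

1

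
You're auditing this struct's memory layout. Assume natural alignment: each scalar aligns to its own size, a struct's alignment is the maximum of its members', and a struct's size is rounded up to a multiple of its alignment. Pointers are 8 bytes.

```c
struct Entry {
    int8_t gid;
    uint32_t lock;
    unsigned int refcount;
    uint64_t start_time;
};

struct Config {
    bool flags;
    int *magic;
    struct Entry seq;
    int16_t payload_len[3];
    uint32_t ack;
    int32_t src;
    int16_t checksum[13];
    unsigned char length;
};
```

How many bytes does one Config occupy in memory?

Entry: gid at 0 (size 1, align 1) → ends 1; pad 3 to align 4 for lock; lock at 4 (size 4, align 4) → ends 8; refcount at 8 (size 4, align 4) → ends 12; pad 4 to align 8 for start_time; start_time at 16 (size 8, align 8) → ends 24; total 24 bytes, alignment 8
flags at 0 (size 1, align 1) → ends 1
pad 7 to align 8 for magic
magic at 8 (size 8, align 8) → ends 16
seq at 16 (size 24, align 8) → ends 40
payload_len at 40 (size 6, align 2) → ends 46
pad 2 to align 4 for ack
ack at 48 (size 4, align 4) → ends 52
src at 52 (size 4, align 4) → ends 56
checksum at 56 (size 26, align 2) → ends 82
length at 82 (size 1, align 1) → ends 83
tail pad 5 to reach multiple of 8
total 88 bytes, alignment 8

88 bytes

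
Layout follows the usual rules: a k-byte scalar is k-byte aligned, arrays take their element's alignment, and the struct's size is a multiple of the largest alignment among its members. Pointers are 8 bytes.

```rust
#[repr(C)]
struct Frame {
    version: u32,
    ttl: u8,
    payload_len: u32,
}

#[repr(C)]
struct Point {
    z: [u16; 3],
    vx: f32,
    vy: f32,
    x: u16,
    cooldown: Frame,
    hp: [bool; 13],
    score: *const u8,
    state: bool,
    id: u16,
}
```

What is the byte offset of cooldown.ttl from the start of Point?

24

Frame: 0..4  version  (4B, 4-aligned); 4..5  ttl  (1B, 1-aligned); 5..8  -- padding (3B); 8..12  payload_len  (4B, 4-aligned); sizeof = 12, alignof = 4
0..6  z  (6B, 2-aligned)
6..8  -- padding (2B)
8..12  vx  (4B, 4-aligned)
12..16  vy  (4B, 4-aligned)
16..18  x  (2B, 2-aligned)
18..20  -- padding (2B)
20..32  cooldown  (12B, 4-aligned)
within Frame: ttl at 4
20 + 4 = 24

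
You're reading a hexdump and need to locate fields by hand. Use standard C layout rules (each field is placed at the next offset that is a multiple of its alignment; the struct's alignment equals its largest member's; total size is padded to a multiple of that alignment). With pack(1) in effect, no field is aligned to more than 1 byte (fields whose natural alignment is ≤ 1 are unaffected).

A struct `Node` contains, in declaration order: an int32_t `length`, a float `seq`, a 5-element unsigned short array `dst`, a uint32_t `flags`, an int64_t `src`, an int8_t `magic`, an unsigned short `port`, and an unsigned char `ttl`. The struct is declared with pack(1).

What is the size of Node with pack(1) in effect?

34

0..4  length  (4B, 1-aligned)
4..8  seq  (4B, 1-aligned)
8..18  dst  (10B, 1-aligned)
18..22  flags  (4B, 1-aligned)
22..30  src  (8B, 1-aligned)
30..31  magic  (1B, 1-aligned)
31..33  port  (2B, 1-aligned)
33..34  ttl  (1B, 1-aligned)
sizeof = 34, alignof = 1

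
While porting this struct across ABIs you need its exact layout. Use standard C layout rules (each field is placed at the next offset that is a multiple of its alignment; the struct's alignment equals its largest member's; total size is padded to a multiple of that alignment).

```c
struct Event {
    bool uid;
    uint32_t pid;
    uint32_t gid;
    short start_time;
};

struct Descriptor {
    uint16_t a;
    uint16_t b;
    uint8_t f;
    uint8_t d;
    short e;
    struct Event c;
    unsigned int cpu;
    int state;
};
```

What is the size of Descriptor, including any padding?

Event: uid at 0 (size 1, align 1) → ends 1; pad 3 to align 4 for pid; pid at 4 (size 4, align 4) → ends 8; gid at 8 (size 4, align 4) → ends 12; start_time at 12 (size 2, align 2) → ends 14; tail pad 2 to reach multiple of 4; total 16 bytes, alignment 4
a at 0 (size 2, align 2) → ends 2
b at 2 (size 2, align 2) → ends 4
f at 4 (size 1, align 1) → ends 5
d at 5 (size 1, align 1) → ends 6
e at 6 (size 2, align 2) → ends 8
c at 8 (size 16, align 4) → ends 24
cpu at 24 (size 4, align 4) → ends 28
state at 28 (size 4, align 4) → ends 32
total 32 bytes, alignment 4

32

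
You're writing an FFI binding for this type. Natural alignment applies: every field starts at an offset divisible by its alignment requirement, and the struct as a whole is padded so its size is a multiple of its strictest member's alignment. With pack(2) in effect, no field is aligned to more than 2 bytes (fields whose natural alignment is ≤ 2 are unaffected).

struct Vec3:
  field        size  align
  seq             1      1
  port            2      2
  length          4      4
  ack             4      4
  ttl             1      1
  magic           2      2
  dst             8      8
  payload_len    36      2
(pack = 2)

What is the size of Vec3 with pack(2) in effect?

60

@0: seq [1B, align 1] → 1
+1 pad (align 2)
@2: port [2B, align 2] → 4
@4: length [4B, align 2] → 8
@8: ack [4B, align 2] → 12
@12: ttl [1B, align 1] → 13
+1 pad (align 2)
@14: magic [2B, align 2] → 16
@16: dst [8B, align 2] → 24
@24: payload_len [36B, align 2] → 60
size 60, align 2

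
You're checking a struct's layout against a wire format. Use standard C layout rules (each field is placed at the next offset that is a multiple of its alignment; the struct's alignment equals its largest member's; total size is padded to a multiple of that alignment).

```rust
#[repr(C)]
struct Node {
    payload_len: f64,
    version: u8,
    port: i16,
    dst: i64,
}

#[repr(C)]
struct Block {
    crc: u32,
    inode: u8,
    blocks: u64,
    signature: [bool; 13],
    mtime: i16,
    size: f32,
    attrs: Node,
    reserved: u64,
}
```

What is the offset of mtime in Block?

Node: payload_len at 0 (size 8, align 8) → ends 8; version at 8 (size 1, align 1) → ends 9; pad 1 to align 2 for port; port at 10 (size 2, align 2) → ends 12; pad 4 to align 8 for dst; dst at 16 (size 8, align 8) → ends 24; total 24 bytes, alignment 8
crc at 0 (size 4, align 4) → ends 4
inode at 4 (size 1, align 1) → ends 5
pad 3 to align 8 for blocks
blocks at 8 (size 8, align 8) → ends 16
signature at 16 (size 13, align 1) → ends 29
pad 1 to align 2 for mtime
mtime at 30 (size 2, align 2) → ends 32

30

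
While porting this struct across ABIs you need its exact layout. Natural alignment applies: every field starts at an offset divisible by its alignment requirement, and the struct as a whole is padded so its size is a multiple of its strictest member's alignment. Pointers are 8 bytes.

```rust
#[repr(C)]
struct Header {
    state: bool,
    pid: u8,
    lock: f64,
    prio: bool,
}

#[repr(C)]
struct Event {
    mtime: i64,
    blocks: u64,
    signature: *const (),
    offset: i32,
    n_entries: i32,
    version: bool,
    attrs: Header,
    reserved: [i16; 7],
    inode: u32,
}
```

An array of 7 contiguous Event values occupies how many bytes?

616

Header: @0: state [1B, align 1] → 1; @1: pid [1B, align 1] → 2; +6 pad (align 8); @8: lock [8B, align 8] → 16; @16: prio [1B, align 1] → 17; +7 tail pad (align 8); size 24, align 8
@0: mtime [8B, align 8] → 8
@8: blocks [8B, align 8] → 16
@16: signature [8B, align 8] → 24
@24: offset [4B, align 4] → 28
@28: n_entries [4B, align 4] → 32
@32: version [1B, align 1] → 33
+7 pad (align 8)
@40: attrs [24B, align 8] → 64
@64: reserved [14B, align 2] → 78
+2 pad (align 4)
@80: inode [4B, align 4] → 84
+4 tail pad (align 8)
size 88, align 8
array of 7: 7 × 88 = 616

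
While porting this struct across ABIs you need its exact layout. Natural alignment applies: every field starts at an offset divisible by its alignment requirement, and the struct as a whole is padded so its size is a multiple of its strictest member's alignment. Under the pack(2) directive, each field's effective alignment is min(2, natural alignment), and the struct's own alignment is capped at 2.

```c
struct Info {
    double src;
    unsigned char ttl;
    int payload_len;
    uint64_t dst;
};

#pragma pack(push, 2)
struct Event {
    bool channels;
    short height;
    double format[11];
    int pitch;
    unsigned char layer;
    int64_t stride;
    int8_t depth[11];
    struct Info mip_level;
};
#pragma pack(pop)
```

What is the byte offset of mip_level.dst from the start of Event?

134

Info: 0..8  src  (8B, 8-aligned); 8..9  ttl  (1B, 1-aligned); 9..12  -- padding (3B); 12..16  payload_len  (4B, 4-aligned); 16..24  dst  (8B, 8-aligned); sizeof = 24, alignof = 8
0..1  channels  (1B, 1-aligned)
1..2  -- padding (1B)
2..4  height  (2B, 2-aligned)
4..92  format  (88B, 2-aligned)
92..96  pitch  (4B, 2-aligned)
96..97  layer  (1B, 1-aligned)
97..98  -- padding (1B)
98..106  stride  (8B, 2-aligned)
106..117  depth  (11B, 1-aligned)
117..118  -- padding (1B)
118..142  mip_level  (24B, 2-aligned)
within Info: dst at 16
118 + 16 = 134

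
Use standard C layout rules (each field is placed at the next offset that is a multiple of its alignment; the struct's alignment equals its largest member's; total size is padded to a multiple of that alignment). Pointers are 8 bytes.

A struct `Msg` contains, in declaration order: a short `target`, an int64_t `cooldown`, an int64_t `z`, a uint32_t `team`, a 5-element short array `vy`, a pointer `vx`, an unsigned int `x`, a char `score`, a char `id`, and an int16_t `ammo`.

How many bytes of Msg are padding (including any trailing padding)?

8

@0: target [2B, align 2] → 2
+6 pad (align 8)
@8: cooldown [8B, align 8] → 16
@16: z [8B, align 8] → 24
@24: team [4B, align 4] → 28
@28: vy [10B, align 2] → 38
+2 pad (align 8)
@40: vx [8B, align 8] → 48
@48: x [4B, align 4] → 52
@52: score [1B, align 1] → 53
@53: id [1B, align 1] → 54
@54: ammo [2B, align 2] → 56
size 56, align 8
data bytes 48, size 56 → padding 8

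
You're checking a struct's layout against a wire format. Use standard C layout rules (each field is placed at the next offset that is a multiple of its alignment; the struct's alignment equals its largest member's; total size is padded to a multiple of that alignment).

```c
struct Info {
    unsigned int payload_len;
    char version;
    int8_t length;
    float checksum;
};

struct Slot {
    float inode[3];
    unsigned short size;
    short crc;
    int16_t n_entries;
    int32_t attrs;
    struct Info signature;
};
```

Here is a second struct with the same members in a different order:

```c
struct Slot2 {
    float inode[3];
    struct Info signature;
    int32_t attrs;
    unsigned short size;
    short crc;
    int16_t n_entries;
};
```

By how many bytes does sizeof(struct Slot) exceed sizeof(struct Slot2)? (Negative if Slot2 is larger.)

Info: 0..4  payload_len  (4B, 4-aligned); 4..5  version  (1B, 1-aligned); 5..6  length  (1B, 1-aligned); 6..8  -- padding (2B); 8..12  checksum  (4B, 4-aligned); sizeof = 12, alignof = 4
0..12  inode  (12B, 4-aligned)
12..14  size  (2B, 2-aligned)
14..16  crc  (2B, 2-aligned)
16..18  n_entries  (2B, 2-aligned)
18..20  -- padding (2B)
20..24  attrs  (4B, 4-aligned)
24..36  signature  (12B, 4-aligned)
sizeof = 36, alignof = 4
— Slot2 —
0..12  inode  (12B, 4-aligned)
12..24  signature  (12B, 4-aligned)
24..28  attrs  (4B, 4-aligned)
28..30  size  (2B, 2-aligned)
30..32  crc  (2B, 2-aligned)
32..34  n_entries  (2B, 2-aligned)
34..36  -- tail padding (2B)
sizeof = 36, alignof = 4
36 − 36 = 0

0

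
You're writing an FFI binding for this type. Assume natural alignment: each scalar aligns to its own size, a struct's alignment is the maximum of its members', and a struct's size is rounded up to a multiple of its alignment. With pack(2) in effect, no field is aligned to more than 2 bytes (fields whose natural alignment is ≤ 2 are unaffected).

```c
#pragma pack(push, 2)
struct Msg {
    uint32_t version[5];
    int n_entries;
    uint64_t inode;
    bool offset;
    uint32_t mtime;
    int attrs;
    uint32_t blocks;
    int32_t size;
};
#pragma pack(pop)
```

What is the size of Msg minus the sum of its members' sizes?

version at 0 (size 20, align 2) → ends 20
n_entries at 20 (size 4, align 2) → ends 24
inode at 24 (size 8, align 2) → ends 32
offset at 32 (size 1, align 1) → ends 33
pad 1 to align 2 for mtime
mtime at 34 (size 4, align 2) → ends 38
attrs at 38 (size 4, align 2) → ends 42
blocks at 42 (size 4, align 2) → ends 46
size at 46 (size 4, align 2) → ends 50
total 50 bytes, alignment 2
data bytes 49, size 50 → padding 1

1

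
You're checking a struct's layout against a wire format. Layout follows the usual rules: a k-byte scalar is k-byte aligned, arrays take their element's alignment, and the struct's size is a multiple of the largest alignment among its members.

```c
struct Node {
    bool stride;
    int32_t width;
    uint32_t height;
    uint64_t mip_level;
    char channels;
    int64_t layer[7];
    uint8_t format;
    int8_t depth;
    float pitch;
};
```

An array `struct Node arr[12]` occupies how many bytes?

@0: stride [1B, align 1] → 1
+3 pad (align 4)
@4: width [4B, align 4] → 8
@8: height [4B, align 4] → 12
+4 pad (align 8)
@16: mip_level [8B, align 8] → 24
@24: channels [1B, align 1] → 25
+7 pad (align 8)
@32: layer [56B, align 8] → 88
@88: format [1B, align 1] → 89
@89: depth [1B, align 1] → 90
+2 pad (align 4)
@92: pitch [4B, align 4] → 96
size 96, align 8
array of 12: 12 × 96 = 1152

1152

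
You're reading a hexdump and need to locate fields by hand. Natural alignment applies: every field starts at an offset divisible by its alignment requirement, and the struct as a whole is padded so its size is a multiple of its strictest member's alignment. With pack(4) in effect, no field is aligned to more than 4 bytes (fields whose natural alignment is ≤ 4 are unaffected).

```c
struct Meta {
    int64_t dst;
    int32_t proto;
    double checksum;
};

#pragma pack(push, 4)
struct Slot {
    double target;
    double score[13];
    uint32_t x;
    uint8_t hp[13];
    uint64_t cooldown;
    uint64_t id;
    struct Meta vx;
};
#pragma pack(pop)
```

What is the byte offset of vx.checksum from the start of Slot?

164

Meta: 0..8  dst  (8B, 8-aligned); 8..12  proto  (4B, 4-aligned); 12..16  -- padding (4B); 16..24  checksum  (8B, 8-aligned); sizeof = 24, alignof = 8
0..8  target  (8B, 4-aligned)
8..112  score  (104B, 4-aligned)
112..116  x  (4B, 4-aligned)
116..129  hp  (13B, 1-aligned)
129..132  -- padding (3B)
132..140  cooldown  (8B, 4-aligned)
140..148  id  (8B, 4-aligned)
148..172  vx  (24B, 4-aligned)
within Meta: checksum at 16
148 + 16 = 164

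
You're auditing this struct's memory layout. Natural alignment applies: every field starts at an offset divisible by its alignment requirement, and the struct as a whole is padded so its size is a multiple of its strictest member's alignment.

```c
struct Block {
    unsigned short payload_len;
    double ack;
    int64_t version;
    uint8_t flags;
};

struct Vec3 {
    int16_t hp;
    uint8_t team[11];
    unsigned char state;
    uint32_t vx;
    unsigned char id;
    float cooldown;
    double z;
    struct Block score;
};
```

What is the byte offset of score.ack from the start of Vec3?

Block: payload_len at 0 (size 2, align 2) → ends 2; pad 6 to align 8 for ack; ack at 8 (size 8, align 8) → ends 16; version at 16 (size 8, align 8) → ends 24; flags at 24 (size 1, align 1) → ends 25; tail pad 7 to reach multiple of 8; total 32 bytes, alignment 8
hp at 0 (size 2, align 2) → ends 2
team at 2 (size 11, align 1) → ends 13
state at 13 (size 1, align 1) → ends 14
pad 2 to align 4 for vx
vx at 16 (size 4, align 4) → ends 20
id at 20 (size 1, align 1) → ends 21
pad 3 to align 4 for cooldown
cooldown at 24 (size 4, align 4) → ends 28
pad 4 to align 8 for z
z at 32 (size 8, align 8) → ends 40
score at 40 (size 32, align 8) → ends 72
within Block: ack at 8
40 + 8 = 48

48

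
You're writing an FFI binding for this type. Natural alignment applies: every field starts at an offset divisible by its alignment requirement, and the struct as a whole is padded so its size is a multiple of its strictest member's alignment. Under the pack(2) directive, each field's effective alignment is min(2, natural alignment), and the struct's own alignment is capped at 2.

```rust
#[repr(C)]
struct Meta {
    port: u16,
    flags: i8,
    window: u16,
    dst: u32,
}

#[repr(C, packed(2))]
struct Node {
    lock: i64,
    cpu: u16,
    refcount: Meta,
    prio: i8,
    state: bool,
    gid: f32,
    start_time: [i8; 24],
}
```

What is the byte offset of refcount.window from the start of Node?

Meta: @0: port [2B, align 2] → 2; @2: flags [1B, align 1] → 3; +1 pad (align 2); @4: window [2B, align 2] → 6; +2 pad (align 4); @8: dst [4B, align 4] → 12; size 12, align 4
@0: lock [8B, align 2] → 8
@8: cpu [2B, align 2] → 10
@10: refcount [12B, align 2] → 22
within Meta: window at 4
10 + 4 = 14

14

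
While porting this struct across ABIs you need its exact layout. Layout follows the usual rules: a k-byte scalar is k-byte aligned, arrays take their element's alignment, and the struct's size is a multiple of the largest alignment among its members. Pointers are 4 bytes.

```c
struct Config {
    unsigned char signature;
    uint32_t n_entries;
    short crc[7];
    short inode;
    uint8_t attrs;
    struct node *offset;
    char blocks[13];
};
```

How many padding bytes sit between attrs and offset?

3

signature at 0 (size 1, align 1) → ends 1
pad 3 to align 4 for n_entries
n_entries at 4 (size 4, align 4) → ends 8
crc at 8 (size 14, align 2) → ends 22
inode at 22 (size 2, align 2) → ends 24
attrs at 24 (size 1, align 1) → ends 25
pad 3 to align 4 for offset
offset at 28 (size 4, align 4) → ends 32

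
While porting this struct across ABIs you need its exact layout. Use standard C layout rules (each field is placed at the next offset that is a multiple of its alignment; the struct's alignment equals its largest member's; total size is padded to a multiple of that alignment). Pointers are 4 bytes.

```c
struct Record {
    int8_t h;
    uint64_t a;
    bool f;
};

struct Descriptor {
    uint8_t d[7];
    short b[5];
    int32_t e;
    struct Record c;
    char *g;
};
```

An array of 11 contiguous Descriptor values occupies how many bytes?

616

Record: h at 0 (size 1, align 1) → ends 1; pad 7 to align 8 for a; a at 8 (size 8, align 8) → ends 16; f at 16 (size 1, align 1) → ends 17; tail pad 7 to reach multiple of 8; total 24 bytes, alignment 8
d at 0 (size 7, align 1) → ends 7
pad 1 to align 2 for b
b at 8 (size 10, align 2) → ends 18
pad 2 to align 4 for e
e at 20 (size 4, align 4) → ends 24
c at 24 (size 24, align 8) → ends 48
g at 48 (size 4, align 4) → ends 52
tail pad 4 to reach multiple of 8
total 56 bytes, alignment 8
array of 11: 11 × 56 = 616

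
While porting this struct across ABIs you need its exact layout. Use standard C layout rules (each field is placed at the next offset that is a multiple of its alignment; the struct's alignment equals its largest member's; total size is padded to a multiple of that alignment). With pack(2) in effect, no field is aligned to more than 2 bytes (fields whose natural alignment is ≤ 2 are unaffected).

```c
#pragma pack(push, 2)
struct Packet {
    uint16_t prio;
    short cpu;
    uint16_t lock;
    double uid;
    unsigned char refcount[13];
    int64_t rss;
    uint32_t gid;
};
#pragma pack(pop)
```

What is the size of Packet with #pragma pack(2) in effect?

0..2  prio  (2B, 2-aligned)
2..4  cpu  (2B, 2-aligned)
4..6  lock  (2B, 2-aligned)
6..14  uid  (8B, 2-aligned)
14..27  refcount  (13B, 1-aligned)
27..28  -- padding (1B)
28..36  rss  (8B, 2-aligned)
36..40  gid  (4B, 2-aligned)
sizeof = 40, alignof = 2

40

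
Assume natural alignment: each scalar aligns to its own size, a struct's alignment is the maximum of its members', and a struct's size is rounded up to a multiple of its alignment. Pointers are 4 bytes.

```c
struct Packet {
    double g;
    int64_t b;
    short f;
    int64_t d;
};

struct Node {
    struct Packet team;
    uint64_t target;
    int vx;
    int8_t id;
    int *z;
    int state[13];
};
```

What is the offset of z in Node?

48

Packet: g at 0 (size 8, align 8) → ends 8; b at 8 (size 8, align 8) → ends 16; f at 16 (size 2, align 2) → ends 18; pad 6 to align 8 for d; d at 24 (size 8, align 8) → ends 32; total 32 bytes, alignment 8
team at 0 (size 32, align 8) → ends 32
target at 32 (size 8, align 8) → ends 40
vx at 40 (size 4, align 4) → ends 44
id at 44 (size 1, align 1) → ends 45
pad 3 to align 4 for z
z at 48 (size 4, align 4) → ends 52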